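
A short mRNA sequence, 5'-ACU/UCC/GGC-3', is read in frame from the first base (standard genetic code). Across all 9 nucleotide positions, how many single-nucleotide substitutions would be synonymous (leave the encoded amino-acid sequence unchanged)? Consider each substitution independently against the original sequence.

Codon 1 (ACU, Thr): 3 synonymous substitutions.
Codon 2 (UCC, Ser): 3 synonymous substitutions.
Codon 3 (GGC, Gly): 3 synonymous substitutions.
Total: 3 + 3 + 3 = 9.

9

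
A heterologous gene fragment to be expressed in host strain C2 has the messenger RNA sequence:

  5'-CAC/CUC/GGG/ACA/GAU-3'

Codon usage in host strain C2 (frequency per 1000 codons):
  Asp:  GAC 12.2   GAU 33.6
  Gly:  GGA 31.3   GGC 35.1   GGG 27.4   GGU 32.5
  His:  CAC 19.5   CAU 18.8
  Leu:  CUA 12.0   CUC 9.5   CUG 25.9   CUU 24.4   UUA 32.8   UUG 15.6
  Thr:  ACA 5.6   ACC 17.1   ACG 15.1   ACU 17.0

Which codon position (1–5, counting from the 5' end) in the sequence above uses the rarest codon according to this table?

4

Codon 1 CAC (His): 19.5 per 1000.
Codon 2 CUC (Leu): 9.5 per 1000.
Codon 3 GGG (Gly): 27.4 per 1000.
Codon 4 ACA (Thr): 5.6 per 1000.
Codon 5 GAU (Asp): 33.6 per 1000.
Lowest frequency is 5.6 at codon 4.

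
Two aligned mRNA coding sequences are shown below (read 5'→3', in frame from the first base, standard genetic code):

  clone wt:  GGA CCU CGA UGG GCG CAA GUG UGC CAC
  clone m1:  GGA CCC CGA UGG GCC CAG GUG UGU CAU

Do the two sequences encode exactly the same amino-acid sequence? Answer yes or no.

Codon 1: GGA Gly / GGA Gly — identical.
Codon 2: CCU Pro / CCC Pro — synonymous.
Codon 3: CGA Arg / CGA Arg — identical.
Codon 4: UGG Trp / UGG Trp — identical.
Codon 5: GCG Ala / GCC Ala — synonymous.
Codon 6: CAA Gln / CAG Gln — synonymous.
Codon 7: GUG Val / GUG Val — identical.
Codon 8: UGC Cys / UGU Cys — synonymous.
Codon 9: CAC His / CAU His — synonymous.
Nonsynonymous differences: 0 → same protein.

yes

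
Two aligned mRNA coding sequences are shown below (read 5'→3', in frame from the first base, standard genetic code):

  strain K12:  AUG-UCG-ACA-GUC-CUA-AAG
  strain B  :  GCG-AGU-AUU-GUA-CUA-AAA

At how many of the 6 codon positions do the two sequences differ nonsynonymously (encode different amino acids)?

2

Codon 1: AUG Met / GCG Ala — nonsynonymous.
Codon 2: UCG Ser / AGU Ser — synonymous.
Codon 3: ACA Thr / AUU Ile — nonsynonymous.
Codon 4: GUC Val / GUA Val — synonymous.
Codon 5: CUA Leu / CUA Leu — identical.
Codon 6: AAG Lys / AAA Lys — synonymous.
Nonsynonymous differences: 2.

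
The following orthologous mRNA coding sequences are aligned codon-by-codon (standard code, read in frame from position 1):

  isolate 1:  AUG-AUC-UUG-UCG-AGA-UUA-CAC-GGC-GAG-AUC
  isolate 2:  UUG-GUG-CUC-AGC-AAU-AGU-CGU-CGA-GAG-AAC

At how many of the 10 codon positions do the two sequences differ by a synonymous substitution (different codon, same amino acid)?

Codon 1: AUG Met / UUG Leu — nonsynonymous.
Codon 2: AUC Ile / GUG Val — nonsynonymous.
Codon 3: UUG Leu / CUC Leu — synonymous.
Codon 4: UCG Ser / AGC Ser — synonymous.
Codon 5: AGA Arg / AAU Asn — nonsynonymous.
Codon 6: UUA Leu / AGU Ser — nonsynonymous.
Codon 7: CAC His / CGU Arg — nonsynonymous.
Codon 8: GGC Gly / CGA Arg — nonsynonymous.
Codon 9: GAG Glu / GAG Glu — identical.
Codon 10: AUC Ile / AAC Asn — nonsynonymous.
Synonymous differences: 2.

2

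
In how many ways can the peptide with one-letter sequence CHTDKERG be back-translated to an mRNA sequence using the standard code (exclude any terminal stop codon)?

3072

Cys: 2 codons.
His: 2 codons.
Thr: 4 codons.
Asp: 2 codons.
Lys: 2 codons.
Glu: 2 codons.
Arg: 6 codons.
Gly: 4 codons.
2 × 2 × 4 × 2 × 2 × 2 × 6 × 4 = 3072.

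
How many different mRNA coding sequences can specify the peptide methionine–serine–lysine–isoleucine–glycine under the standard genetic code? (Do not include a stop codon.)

Met: 1 codon.
Ser: 6 codons.
Lys: 2 codons.
Ile: 3 codons.
Gly: 4 codons.
1 × 6 × 2 × 3 × 4 = 144.

144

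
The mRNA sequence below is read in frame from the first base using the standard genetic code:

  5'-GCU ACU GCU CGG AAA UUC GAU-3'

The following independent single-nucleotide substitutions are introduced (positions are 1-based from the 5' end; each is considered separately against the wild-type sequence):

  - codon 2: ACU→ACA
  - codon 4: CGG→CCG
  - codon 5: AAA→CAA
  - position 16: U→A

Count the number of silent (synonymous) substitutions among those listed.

Codon 2: ACU (Thr) → ACA (Thr) — synonymous.
Codon 4: CGG (Arg) → CCG (Pro) — missense.
Codon 5: AAA (Lys) → CAA (Gln) — missense.
Codon 6: UUC (Phe) → AUC (Ile) — missense.
Synonymous: 1 of 4.

1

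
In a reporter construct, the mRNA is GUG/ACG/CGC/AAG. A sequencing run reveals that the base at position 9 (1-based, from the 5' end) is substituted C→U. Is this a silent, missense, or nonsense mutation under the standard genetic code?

silent

Position 9 falls in codon 3: CGC → Arg.
After the substitution the codon is CGU → Arg.
Both encode Arg, so the change is synonymous.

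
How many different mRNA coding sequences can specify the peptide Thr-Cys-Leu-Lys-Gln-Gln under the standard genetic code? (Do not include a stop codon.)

384

Thr: 4 codons.
Cys: 2 codons.
Leu: 6 codons.
Lys: 2 codons.
Gln: 2 codons.
Gln: 2 codons.
4 × 2 × 6 × 2 × 2 × 2 = 384.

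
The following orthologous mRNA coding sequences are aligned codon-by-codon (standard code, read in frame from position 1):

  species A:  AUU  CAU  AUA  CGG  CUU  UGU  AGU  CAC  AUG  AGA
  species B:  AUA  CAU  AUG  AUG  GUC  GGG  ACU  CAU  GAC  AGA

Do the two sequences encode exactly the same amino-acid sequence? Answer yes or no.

no

Codon 1: AUU Ile / AUA Ile — synonymous.
Codon 2: CAU His / CAU His — identical.
Codon 3: AUA Ile / AUG Met — nonsynonymous.
Codon 4: CGG Arg / AUG Met — nonsynonymous.
Codon 5: CUU Leu / GUC Val — nonsynonymous.
Codon 6: UGU Cys / GGG Gly — nonsynonymous.
Codon 7: AGU Ser / ACU Thr — nonsynonymous.
Codon 8: CAC His / CAU His — synonymous.
Codon 9: AUG Met / GAC Asp — nonsynonymous.
Codon 10: AGA Arg / AGA Arg — identical.
Nonsynonymous differences: 6 → different protein.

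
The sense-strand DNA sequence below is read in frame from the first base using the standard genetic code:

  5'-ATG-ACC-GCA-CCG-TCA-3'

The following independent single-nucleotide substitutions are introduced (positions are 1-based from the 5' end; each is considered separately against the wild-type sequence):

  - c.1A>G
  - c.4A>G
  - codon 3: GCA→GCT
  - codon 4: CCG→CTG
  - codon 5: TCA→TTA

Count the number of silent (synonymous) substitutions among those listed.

Codon 1: ATG (Met) → GTG (Val) — missense.
Codon 2: ACC (Thr) → GCC (Ala) — missense.
Codon 3: GCA (Ala) → GCT (Ala) — synonymous.
Codon 4: CCG (Pro) → CTG (Leu) — missense.
Codon 5: TCA (Ser) → TTA (Leu) — missense.
Synonymous: 1 of 5.

1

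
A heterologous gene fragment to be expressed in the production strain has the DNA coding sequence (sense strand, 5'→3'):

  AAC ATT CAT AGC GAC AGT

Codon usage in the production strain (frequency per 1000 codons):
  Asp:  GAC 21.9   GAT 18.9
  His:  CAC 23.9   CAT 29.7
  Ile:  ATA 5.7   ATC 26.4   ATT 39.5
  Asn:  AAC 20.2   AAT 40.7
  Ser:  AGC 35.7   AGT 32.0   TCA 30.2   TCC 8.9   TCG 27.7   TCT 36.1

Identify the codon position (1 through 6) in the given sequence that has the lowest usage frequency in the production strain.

1

Codon 1 AAC (Asn): 20.2 per 1000.
Codon 2 ATT (Ile): 39.5 per 1000.
Codon 3 CAT (His): 29.7 per 1000.
Codon 4 AGC (Ser): 35.7 per 1000.
Codon 5 GAC (Asp): 21.9 per 1000.
Codon 6 AGT (Ser): 32.0 per 1000.
Lowest frequency is 20.2 at codon 1.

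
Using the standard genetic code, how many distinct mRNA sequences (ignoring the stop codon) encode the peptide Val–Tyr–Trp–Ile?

Val: 4 codons.
Tyr: 2 codons.
Trp: 1 codon.
Ile: 3 codons.
4 × 2 × 1 × 3 = 24.

24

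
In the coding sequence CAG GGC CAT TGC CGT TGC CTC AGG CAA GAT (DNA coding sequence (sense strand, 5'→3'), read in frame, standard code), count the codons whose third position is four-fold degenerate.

Codon 1 CAG (Gln): third position 2-fold.
Codon 2 GGC (Gly): third position 4-fold.
Codon 3 CAT (His): third position 2-fold.
Codon 4 TGC (Cys): third position 2-fold.
Codon 5 CGT (Arg): third position 4-fold.
Codon 6 TGC (Cys): third position 2-fold.
Codon 7 CTC (Leu): third position 4-fold.
Codon 8 AGG (Arg): third position 2-fold.
Codon 9 CAA (Gln): third position 2-fold.
Codon 10 GAT (Asp): third position 2-fold.
Four-fold degenerate third positions: 3.

3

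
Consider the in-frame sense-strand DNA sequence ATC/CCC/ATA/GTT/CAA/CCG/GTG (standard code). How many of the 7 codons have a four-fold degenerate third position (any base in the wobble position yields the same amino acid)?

Codon 1 ATC (Ile): third position 3-fold.
Codon 2 CCC (Pro): third position 4-fold.
Codon 3 ATA (Ile): third position 3-fold.
Codon 4 GTT (Val): third position 4-fold.
Codon 5 CAA (Gln): third position 2-fold.
Codon 6 CCG (Pro): third position 4-fold.
Codon 7 GTG (Val): third position 4-fold.
Four-fold degenerate third positions: 4.

4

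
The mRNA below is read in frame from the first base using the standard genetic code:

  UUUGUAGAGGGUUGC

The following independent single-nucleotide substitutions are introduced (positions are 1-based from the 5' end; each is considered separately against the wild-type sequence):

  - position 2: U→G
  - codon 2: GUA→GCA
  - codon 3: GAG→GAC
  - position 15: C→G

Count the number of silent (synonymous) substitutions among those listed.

Codon 1: UUU (Phe) → UGU (Cys) — missense.
Codon 2: GUA (Val) → GCA (Ala) — missense.
Codon 3: GAG (Glu) → GAC (Asp) — missense.
Codon 5: UGC (Cys) → UGG (Trp) — missense.
Synonymous: 0 of 4.

0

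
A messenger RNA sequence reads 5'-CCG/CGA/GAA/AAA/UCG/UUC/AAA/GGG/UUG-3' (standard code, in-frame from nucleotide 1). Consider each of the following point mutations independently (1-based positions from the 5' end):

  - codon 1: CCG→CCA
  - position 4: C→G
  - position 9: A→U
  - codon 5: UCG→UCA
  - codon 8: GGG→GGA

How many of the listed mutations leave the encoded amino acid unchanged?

3

Codon 1: CCG (Pro) → CCA (Pro) — synonymous.
Codon 2: CGA (Arg) → GGA (Gly) — missense.
Codon 3: GAA (Glu) → GAU (Asp) — missense.
Codon 5: UCG (Ser) → UCA (Ser) — synonymous.
Codon 8: GGG (Gly) → GGA (Gly) — synonymous.
Synonymous: 3 of 5.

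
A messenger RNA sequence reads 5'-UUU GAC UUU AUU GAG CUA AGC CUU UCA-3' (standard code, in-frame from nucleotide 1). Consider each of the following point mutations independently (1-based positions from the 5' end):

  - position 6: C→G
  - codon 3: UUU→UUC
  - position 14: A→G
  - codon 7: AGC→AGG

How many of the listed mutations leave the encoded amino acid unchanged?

Codon 2: GAC (Asp) → GAG (Glu) — missense.
Codon 3: UUU (Phe) → UUC (Phe) — synonymous.
Codon 5: GAG (Glu) → GGG (Gly) — missense.
Codon 7: AGC (Ser) → AGG (Arg) — missense.
Synonymous: 1 of 4.

1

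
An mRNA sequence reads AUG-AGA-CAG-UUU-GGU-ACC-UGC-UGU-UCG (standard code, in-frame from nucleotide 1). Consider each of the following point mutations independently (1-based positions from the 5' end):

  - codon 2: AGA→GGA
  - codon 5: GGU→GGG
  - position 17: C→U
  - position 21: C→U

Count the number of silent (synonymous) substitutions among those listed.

Codon 2: AGA (Arg) → GGA (Gly) — missense.
Codon 5: GGU (Gly) → GGG (Gly) — synonymous.
Codon 6: ACC (Thr) → AUC (Ile) — missense.
Codon 7: UGC (Cys) → UGU (Cys) — synonymous.
Synonymous: 2 of 4.

2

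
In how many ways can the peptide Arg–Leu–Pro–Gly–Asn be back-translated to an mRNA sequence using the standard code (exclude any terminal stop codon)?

Arg: 6 codons.
Leu: 6 codons.
Pro: 4 codons.
Gly: 4 codons.
Asn: 2 codons.
6 × 6 × 4 × 4 × 2 = 1152.

1152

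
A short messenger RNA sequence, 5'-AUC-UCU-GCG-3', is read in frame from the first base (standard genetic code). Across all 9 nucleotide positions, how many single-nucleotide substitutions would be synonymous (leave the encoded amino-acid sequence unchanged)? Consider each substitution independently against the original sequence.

Codon 1 (AUC, Ile): 2 synonymous substitutions.
Codon 2 (UCU, Ser): 3 synonymous substitutions.
Codon 3 (GCG, Ala): 3 synonymous substitutions.
Total: 2 + 3 + 3 = 8.

8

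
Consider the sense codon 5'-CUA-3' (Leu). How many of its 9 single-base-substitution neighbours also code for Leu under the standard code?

Position 1: UUA → 1 synonymous.
Position 2: none → 0 synonymous.
Position 3: CUU, CUC, CUG → 3 synonymous.
Total: 1 + 0 + 3 = 4.

4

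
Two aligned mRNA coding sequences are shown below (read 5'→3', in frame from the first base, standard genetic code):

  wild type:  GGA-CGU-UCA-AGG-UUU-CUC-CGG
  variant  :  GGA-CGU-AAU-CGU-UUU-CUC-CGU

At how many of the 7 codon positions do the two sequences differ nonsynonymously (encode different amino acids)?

Codon 1: GGA Gly / GGA Gly — identical.
Codon 2: CGU Arg / CGU Arg — identical.
Codon 3: UCA Ser / AAU Asn — nonsynonymous.
Codon 4: AGG Arg / CGU Arg — synonymous.
Codon 5: UUU Phe / UUU Phe — identical.
Codon 6: CUC Leu / CUC Leu — identical.
Codon 7: CGG Arg / CGU Arg — synonymous.
Nonsynonymous differences: 1.

1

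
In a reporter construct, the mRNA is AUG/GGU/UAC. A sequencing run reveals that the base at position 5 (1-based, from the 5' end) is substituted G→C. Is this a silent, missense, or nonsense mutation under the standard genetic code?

Position 5 falls in codon 2: GGU → Gly.
After the substitution the codon is GCU → Ala.
Gly ≠ Ala, so this is a missense mutation.

missense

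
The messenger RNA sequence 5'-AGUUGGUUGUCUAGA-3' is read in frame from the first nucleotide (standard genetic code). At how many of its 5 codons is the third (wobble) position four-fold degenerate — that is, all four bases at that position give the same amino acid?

Codon 1 AGU (Ser): third position 2-fold.
Codon 2 UGG (Trp): third position 1-fold.
Codon 3 UUG (Leu): third position 2-fold.
Codon 4 UCU (Ser): third position 4-fold.
Codon 5 AGA (Arg): third position 2-fold.
Four-fold degenerate third positions: 1.

1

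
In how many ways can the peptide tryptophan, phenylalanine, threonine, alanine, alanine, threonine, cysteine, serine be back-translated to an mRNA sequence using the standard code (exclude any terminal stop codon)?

Trp: 1 codon.
Phe: 2 codons.
Thr: 4 codons.
Ala: 4 codons.
Ala: 4 codons.
Thr: 4 codons.
Cys: 2 codons.
Ser: 6 codons.
1 × 2 × 4 × 4 × 4 × 4 × 2 × 6 = 6144.

6144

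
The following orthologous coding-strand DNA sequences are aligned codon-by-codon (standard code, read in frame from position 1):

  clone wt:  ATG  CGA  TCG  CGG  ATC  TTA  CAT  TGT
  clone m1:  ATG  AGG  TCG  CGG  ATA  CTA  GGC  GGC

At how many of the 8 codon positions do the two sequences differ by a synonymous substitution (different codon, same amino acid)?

3

Codon 1: ATG Met / ATG Met — identical.
Codon 2: CGA Arg / AGG Arg — synonymous.
Codon 3: TCG Ser / TCG Ser — identical.
Codon 4: CGG Arg / CGG Arg — identical.
Codon 5: ATC Ile / ATA Ile — synonymous.
Codon 6: TTA Leu / CTA Leu — synonymous.
Codon 7: CAT His / GGC Gly — nonsynonymous.
Codon 8: TGT Cys / GGC Gly — nonsynonymous.
Synonymous differences: 3.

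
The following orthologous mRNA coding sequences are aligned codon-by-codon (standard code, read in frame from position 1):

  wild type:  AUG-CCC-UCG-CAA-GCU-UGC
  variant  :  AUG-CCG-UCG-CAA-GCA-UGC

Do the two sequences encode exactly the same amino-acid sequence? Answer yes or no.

Codon 1: AUG Met / AUG Met — identical.
Codon 2: CCC Pro / CCG Pro — synonymous.
Codon 3: UCG Ser / UCG Ser — identical.
Codon 4: CAA Gln / CAA Gln — identical.
Codon 5: GCU Ala / GCA Ala — synonymous.
Codon 6: UGC Cys / UGC Cys — identical.
Nonsynonymous differences: 0 → same protein.

yes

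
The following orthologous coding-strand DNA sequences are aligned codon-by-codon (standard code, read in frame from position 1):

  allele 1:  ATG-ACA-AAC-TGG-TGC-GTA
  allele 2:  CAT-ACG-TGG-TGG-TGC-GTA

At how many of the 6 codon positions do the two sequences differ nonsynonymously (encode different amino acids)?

Codon 1: ATG Met / CAT His — nonsynonymous.
Codon 2: ACA Thr / ACG Thr — synonymous.
Codon 3: AAC Asn / TGG Trp — nonsynonymous.
Codon 4: TGG Trp / TGG Trp — identical.
Codon 5: TGC Cys / TGC Cys — identical.
Codon 6: GTA Val / GTA Val — identical.
Nonsynonymous differences: 2.

2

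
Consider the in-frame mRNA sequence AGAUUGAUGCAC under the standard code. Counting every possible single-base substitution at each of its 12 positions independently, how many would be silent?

Codon 1 (AGA, Arg): 2 synonymous substitutions.
Codon 2 (UUG, Leu): 2 synonymous substitutions.
Codon 3 (AUG, Met): 0 synonymous substitutions.
Codon 4 (CAC, His): 1 synonymous substitution.
Total: 2 + 2 + 0 + 1 = 5.

5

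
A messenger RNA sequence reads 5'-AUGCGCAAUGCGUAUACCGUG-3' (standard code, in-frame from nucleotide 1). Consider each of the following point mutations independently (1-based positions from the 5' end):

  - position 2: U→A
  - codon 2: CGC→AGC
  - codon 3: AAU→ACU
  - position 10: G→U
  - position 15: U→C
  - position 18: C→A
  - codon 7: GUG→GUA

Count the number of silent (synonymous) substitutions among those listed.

3

Codon 1: AUG (Met) → AAG (Lys) — missense.
Codon 2: CGC (Arg) → AGC (Ser) — missense.
Codon 3: AAU (Asn) → ACU (Thr) — missense.
Codon 4: GCG (Ala) → UCG (Ser) — missense.
Codon 5: UAU (Tyr) → UAC (Tyr) — synonymous.
Codon 6: ACC (Thr) → ACA (Thr) — synonymous.
Codon 7: GUG (Val) → GUA (Val) — synonymous.
Synonymous: 3 of 7.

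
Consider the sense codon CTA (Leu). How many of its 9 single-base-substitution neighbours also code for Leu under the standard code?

Position 1: TTA → 1 synonymous.
Position 2: none → 0 synonymous.
Position 3: CTT, CTC, CTG → 3 synonymous.
Total: 1 + 0 + 3 = 4.

4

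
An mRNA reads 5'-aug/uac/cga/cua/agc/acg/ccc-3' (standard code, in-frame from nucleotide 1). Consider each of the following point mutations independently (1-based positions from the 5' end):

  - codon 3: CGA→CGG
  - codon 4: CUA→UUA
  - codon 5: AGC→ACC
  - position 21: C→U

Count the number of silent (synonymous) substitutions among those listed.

3

Codon 3: CGA (Arg) → CGG (Arg) — synonymous.
Codon 4: CUA (Leu) → UUA (Leu) — synonymous.
Codon 5: AGC (Ser) → ACC (Thr) — missense.
Codon 7: CCC (Pro) → CCU (Pro) — synonymous.
Synonymous: 3 of 4.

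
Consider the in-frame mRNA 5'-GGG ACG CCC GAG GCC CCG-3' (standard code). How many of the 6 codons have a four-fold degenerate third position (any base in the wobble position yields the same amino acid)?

5

Codon 1 GGG (Gly): third position 4-fold.
Codon 2 ACG (Thr): third position 4-fold.
Codon 3 CCC (Pro): third position 4-fold.
Codon 4 GAG (Glu): third position 2-fold.
Codon 5 GCC (Ala): third position 4-fold.
Codon 6 CCG (Pro): third position 4-fold.
Four-fold degenerate third positions: 5.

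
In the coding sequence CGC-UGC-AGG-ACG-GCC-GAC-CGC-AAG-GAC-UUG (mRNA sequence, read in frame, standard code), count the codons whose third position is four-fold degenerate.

Codon 1 CGC (Arg): third position 4-fold.
Codon 2 UGC (Cys): third position 2-fold.
Codon 3 AGG (Arg): third position 2-fold.
Codon 4 ACG (Thr): third position 4-fold.
Codon 5 GCC (Ala): third position 4-fold.
Codon 6 GAC (Asp): third position 2-fold.
Codon 7 CGC (Arg): third position 4-fold.
Codon 8 AAG (Lys): third position 2-fold.
Codon 9 GAC (Asp): third position 2-fold.
Codon 10 UUG (Leu): third position 2-fold.
Four-fold degenerate third positions: 4.

4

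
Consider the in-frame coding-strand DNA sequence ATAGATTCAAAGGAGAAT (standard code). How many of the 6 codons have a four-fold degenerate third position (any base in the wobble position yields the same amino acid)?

Codon 1 ATA (Ile): third position 3-fold.
Codon 2 GAT (Asp): third position 2-fold.
Codon 3 TCA (Ser): third position 4-fold.
Codon 4 AAG (Lys): third position 2-fold.
Codon 5 GAG (Glu): third position 2-fold.
Codon 6 AAT (Asn): third position 2-fold.
Four-fold degenerate third positions: 1.

1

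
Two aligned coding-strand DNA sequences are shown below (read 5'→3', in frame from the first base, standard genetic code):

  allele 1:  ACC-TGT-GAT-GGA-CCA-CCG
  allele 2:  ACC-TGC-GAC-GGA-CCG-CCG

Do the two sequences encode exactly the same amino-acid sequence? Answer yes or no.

yes

Codon 1: ACC Thr / ACC Thr — identical.
Codon 2: TGT Cys / TGC Cys — synonymous.
Codon 3: GAT Asp / GAC Asp — synonymous.
Codon 4: GGA Gly / GGA Gly — identical.
Codon 5: CCA Pro / CCG Pro — synonymous.
Codon 6: CCG Pro / CCG Pro — identical.
Nonsynonymous differences: 0 → same protein.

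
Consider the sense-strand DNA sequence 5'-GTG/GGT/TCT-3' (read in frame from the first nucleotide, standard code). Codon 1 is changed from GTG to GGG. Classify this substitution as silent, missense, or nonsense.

missense

Position 2 falls in codon 1: GTG → Val.
After the substitution the codon is GGG → Gly.
Val ≠ Gly, so this is a missense mutation.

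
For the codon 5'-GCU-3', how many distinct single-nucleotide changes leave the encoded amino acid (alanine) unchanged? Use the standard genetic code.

Position 1: none → 0 synonymous.
Position 2: none → 0 synonymous.
Position 3: GCC, GCA, GCG → 3 synonymous.
Total: 0 + 0 + 3 = 3.

3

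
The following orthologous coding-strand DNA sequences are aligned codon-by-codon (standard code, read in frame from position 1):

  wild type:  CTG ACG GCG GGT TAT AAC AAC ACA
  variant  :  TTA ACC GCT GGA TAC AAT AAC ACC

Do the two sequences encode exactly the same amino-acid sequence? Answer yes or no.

yes

Codon 1: CTG Leu / TTA Leu — synonymous.
Codon 2: ACG Thr / ACC Thr — synonymous.
Codon 3: GCG Ala / GCT Ala — synonymous.
Codon 4: GGT Gly / GGA Gly — synonymous.
Codon 5: TAT Tyr / TAC Tyr — synonymous.
Codon 6: AAC Asn / AAT Asn — synonymous.
Codon 7: AAC Asn / AAC Asn — identical.
Codon 8: ACA Thr / ACC Thr — synonymous.
Nonsynonymous differences: 0 → same protein.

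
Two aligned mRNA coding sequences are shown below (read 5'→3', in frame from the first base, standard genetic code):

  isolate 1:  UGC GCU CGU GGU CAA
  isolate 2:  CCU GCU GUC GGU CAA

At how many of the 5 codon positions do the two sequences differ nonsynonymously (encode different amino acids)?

2

Codon 1: UGC Cys / CCU Pro — nonsynonymous.
Codon 2: GCU Ala / GCU Ala — identical.
Codon 3: CGU Arg / GUC Val — nonsynonymous.
Codon 4: GGU Gly / GGU Gly — identical.
Codon 5: CAA Gln / CAA Gln — identical.
Nonsynonymous differences: 2.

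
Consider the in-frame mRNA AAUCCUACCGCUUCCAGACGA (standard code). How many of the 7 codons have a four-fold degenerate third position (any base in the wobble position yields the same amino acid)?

5

Codon 1 AAU (Asn): third position 2-fold.
Codon 2 CCU (Pro): third position 4-fold.
Codon 3 ACC (Thr): third position 4-fold.
Codon 4 GCU (Ala): third position 4-fold.
Codon 5 UCC (Ser): third position 4-fold.
Codon 6 AGA (Arg): third position 2-fold.
Codon 7 CGA (Arg): third position 4-fold.
Four-fold degenerate third positions: 5.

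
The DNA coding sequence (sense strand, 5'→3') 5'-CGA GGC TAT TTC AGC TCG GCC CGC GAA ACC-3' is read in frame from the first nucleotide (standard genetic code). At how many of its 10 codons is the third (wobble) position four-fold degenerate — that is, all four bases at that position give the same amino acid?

Codon 1 CGA (Arg): third position 4-fold.
Codon 2 GGC (Gly): third position 4-fold.
Codon 3 TAT (Tyr): third position 2-fold.
Codon 4 TTC (Phe): third position 2-fold.
Codon 5 AGC (Ser): third position 2-fold.
Codon 6 TCG (Ser): third position 4-fold.
Codon 7 GCC (Ala): third position 4-fold.
Codon 8 CGC (Arg): third position 4-fold.
Codon 9 GAA (Glu): third position 2-fold.
Codon 10 ACC (Thr): third position 4-fold.
Four-fold degenerate third positions: 6.

6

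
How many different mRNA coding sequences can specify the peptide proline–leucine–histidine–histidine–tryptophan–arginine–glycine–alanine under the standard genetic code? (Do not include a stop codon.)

9216

Pro: 4 codons.
Leu: 6 codons.
His: 2 codons.
His: 2 codons.
Trp: 1 codon.
Arg: 6 codons.
Gly: 4 codons.
Ala: 4 codons.
4 × 6 × 2 × 2 × 1 × 6 × 4 × 4 = 9216.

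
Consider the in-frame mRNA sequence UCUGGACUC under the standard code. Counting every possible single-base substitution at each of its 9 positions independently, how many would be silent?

9

Codon 1 (UCU, Ser): 3 synonymous substitutions.
Codon 2 (GGA, Gly): 3 synonymous substitutions.
Codon 3 (CUC, Leu): 3 synonymous substitutions.
Total: 3 + 3 + 3 = 9.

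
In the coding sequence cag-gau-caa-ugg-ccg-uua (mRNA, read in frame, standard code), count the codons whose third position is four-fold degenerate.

1

Codon 1 CAG (Gln): third position 2-fold.
Codon 2 GAU (Asp): third position 2-fold.
Codon 3 CAA (Gln): third position 2-fold.
Codon 4 UGG (Trp): third position 1-fold.
Codon 5 CCG (Pro): third position 4-fold.
Codon 6 UUA (Leu): third position 2-fold.
Four-fold degenerate third positions: 1.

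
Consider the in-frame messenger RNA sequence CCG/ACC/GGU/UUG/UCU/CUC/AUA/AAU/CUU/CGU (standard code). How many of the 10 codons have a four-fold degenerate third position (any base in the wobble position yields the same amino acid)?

7

Codon 1 CCG (Pro): third position 4-fold.
Codon 2 ACC (Thr): third position 4-fold.
Codon 3 GGU (Gly): third position 4-fold.
Codon 4 UUG (Leu): third position 2-fold.
Codon 5 UCU (Ser): third position 4-fold.
Codon 6 CUC (Leu): third position 4-fold.
Codon 7 AUA (Ile): third position 3-fold.
Codon 8 AAU (Asn): third position 2-fold.
Codon 9 CUU (Leu): third position 4-fold.
Codon 10 CGU (Arg): third position 4-fold.
Four-fold degenerate third positions: 7.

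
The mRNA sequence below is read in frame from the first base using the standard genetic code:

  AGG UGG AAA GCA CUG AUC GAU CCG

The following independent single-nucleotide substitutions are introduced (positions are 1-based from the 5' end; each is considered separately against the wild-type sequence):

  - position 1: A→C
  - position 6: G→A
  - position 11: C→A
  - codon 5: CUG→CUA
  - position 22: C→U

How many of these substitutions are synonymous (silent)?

2

Codon 1: AGG (Arg) → CGG (Arg) — synonymous.
Codon 2: UGG (Trp) → UGA (Stop) — nonsense.
Codon 4: GCA (Ala) → GAA (Glu) — missense.
Codon 5: CUG (Leu) → CUA (Leu) — synonymous.
Codon 8: CCG (Pro) → UCG (Ser) — missense.
Synonymous: 2 of 5.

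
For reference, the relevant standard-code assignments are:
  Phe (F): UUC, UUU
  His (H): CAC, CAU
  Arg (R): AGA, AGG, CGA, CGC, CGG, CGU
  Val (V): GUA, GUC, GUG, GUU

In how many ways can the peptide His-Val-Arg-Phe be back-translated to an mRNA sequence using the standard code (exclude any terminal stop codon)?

His: 2 codons.
Val: 4 codons.
Arg: 6 codons.
Phe: 2 codons.
2 × 4 × 6 × 2 = 96.

96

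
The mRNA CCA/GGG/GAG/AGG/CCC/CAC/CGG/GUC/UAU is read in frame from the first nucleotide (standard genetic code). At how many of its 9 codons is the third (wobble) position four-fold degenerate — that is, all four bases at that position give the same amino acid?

5

Codon 1 CCA (Pro): third position 4-fold.
Codon 2 GGG (Gly): third position 4-fold.
Codon 3 GAG (Glu): third position 2-fold.
Codon 4 AGG (Arg): third position 2-fold.
Codon 5 CCC (Pro): third position 4-fold.
Codon 6 CAC (His): third position 2-fold.
Codon 7 CGG (Arg): third position 4-fold.
Codon 8 GUC (Val): third position 4-fold.
Codon 9 UAU (Tyr): third position 2-fold.
Four-fold degenerate third positions: 5.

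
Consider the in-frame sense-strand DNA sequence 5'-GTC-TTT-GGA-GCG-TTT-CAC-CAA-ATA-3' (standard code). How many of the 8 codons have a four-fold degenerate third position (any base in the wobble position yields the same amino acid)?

3

Codon 1 GTC (Val): third position 4-fold.
Codon 2 TTT (Phe): third position 2-fold.
Codon 3 GGA (Gly): third position 4-fold.
Codon 4 GCG (Ala): third position 4-fold.
Codon 5 TTT (Phe): third position 2-fold.
Codon 6 CAC (His): third position 2-fold.
Codon 7 CAA (Gln): third position 2-fold.
Codon 8 ATA (Ile): third position 3-fold.
Four-fold degenerate third positions: 3.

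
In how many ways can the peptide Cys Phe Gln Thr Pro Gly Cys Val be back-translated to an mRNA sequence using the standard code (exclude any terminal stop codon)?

4096

Cys: 2 codons.
Phe: 2 codons.
Gln: 2 codons.
Thr: 4 codons.
Pro: 4 codons.
Gly: 4 codons.
Cys: 2 codons.
Val: 4 codons.
2 × 2 × 2 × 4 × 4 × 4 × 2 × 4 = 4096.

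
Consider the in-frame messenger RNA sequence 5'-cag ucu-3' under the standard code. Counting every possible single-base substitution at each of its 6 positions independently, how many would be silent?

4

Codon 1 (CAG, Gln): 1 synonymous substitution.
Codon 2 (UCU, Ser): 3 synonymous substitutions.
Total: 1 + 3 = 4.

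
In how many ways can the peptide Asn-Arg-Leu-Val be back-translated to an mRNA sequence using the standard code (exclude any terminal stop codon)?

288

Asn: 2 codons.
Arg: 6 codons.
Leu: 6 codons.
Val: 4 codons.
2 × 6 × 6 × 4 = 288.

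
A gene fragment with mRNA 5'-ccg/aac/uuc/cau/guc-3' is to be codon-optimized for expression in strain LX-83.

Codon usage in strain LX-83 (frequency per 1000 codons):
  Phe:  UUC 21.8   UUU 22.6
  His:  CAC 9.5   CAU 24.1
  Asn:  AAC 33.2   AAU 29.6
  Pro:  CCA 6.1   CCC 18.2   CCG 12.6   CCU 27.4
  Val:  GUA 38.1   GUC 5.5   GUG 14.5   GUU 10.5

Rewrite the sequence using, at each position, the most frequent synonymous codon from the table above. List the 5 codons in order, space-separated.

Codon 1 (Pro): best is CCU at 27.4.
Codon 2 (Asn): best is AAC at 33.2.
Codon 3 (Phe): best is UUU at 22.6.
Codon 4 (His): best is CAU at 24.1.
Codon 5 (Val): best is GUA at 38.1.

CCU AAC UUU CAU GUA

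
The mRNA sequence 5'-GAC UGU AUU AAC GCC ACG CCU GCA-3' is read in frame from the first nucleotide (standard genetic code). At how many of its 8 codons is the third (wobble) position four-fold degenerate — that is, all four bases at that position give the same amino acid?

4

Codon 1 GAC (Asp): third position 2-fold.
Codon 2 UGU (Cys): third position 2-fold.
Codon 3 AUU (Ile): third position 3-fold.
Codon 4 AAC (Asn): third position 2-fold.
Codon 5 GCC (Ala): third position 4-fold.
Codon 6 ACG (Thr): third position 4-fold.
Codon 7 CCU (Pro): third position 4-fold.
Codon 8 GCA (Ala): third position 4-fold.
Four-fold degenerate third positions: 4.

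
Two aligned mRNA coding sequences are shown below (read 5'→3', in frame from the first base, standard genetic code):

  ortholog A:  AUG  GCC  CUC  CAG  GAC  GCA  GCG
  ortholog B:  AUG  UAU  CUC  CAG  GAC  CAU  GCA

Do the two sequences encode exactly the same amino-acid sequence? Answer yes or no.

Codon 1: AUG Met / AUG Met — identical.
Codon 2: GCC Ala / UAU Tyr — nonsynonymous.
Codon 3: CUC Leu / CUC Leu — identical.
Codon 4: CAG Gln / CAG Gln — identical.
Codon 5: GAC Asp / GAC Asp — identical.
Codon 6: GCA Ala / CAU His — nonsynonymous.
Codon 7: GCG Ala / GCA Ala — synonymous.
Nonsynonymous differences: 2 → different protein.

no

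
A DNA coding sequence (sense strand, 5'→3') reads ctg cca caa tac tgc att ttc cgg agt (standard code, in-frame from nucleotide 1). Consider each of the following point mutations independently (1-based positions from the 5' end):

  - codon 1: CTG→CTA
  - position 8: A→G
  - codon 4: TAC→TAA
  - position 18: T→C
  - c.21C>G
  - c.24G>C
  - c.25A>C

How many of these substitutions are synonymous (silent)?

Codon 1: CTG (Leu) → CTA (Leu) — synonymous.
Codon 3: CAA (Gln) → CGA (Arg) — missense.
Codon 4: TAC (Tyr) → TAA (Stop) — nonsense.
Codon 6: ATT (Ile) → ATC (Ile) — synonymous.
Codon 7: TTC (Phe) → TTG (Leu) — missense.
Codon 8: CGG (Arg) → CGC (Arg) — synonymous.
Codon 9: AGT (Ser) → CGT (Arg) — missense.
Synonymous: 3 of 7.

3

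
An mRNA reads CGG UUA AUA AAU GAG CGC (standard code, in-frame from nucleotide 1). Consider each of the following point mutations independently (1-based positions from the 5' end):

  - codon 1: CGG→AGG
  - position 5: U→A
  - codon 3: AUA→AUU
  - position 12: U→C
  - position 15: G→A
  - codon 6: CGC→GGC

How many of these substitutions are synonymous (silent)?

Codon 1: CGG (Arg) → AGG (Arg) — synonymous.
Codon 2: UUA (Leu) → UAA (Stop) — nonsense.
Codon 3: AUA (Ile) → AUU (Ile) — synonymous.
Codon 4: AAU (Asn) → AAC (Asn) — synonymous.
Codon 5: GAG (Glu) → GAA (Glu) — synonymous.
Codon 6: CGC (Arg) → GGC (Gly) — missense.
Synonymous: 4 of 6.

4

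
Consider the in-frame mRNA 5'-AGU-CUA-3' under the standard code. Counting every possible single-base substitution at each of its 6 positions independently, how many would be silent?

5

Codon 1 (AGU, Ser): 1 synonymous substitution.
Codon 2 (CUA, Leu): 4 synonymous substitutions.
Total: 1 + 4 = 5.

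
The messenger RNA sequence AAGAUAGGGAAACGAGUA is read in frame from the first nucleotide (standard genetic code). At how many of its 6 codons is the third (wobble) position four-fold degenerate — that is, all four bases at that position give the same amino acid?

Codon 1 AAG (Lys): third position 2-fold.
Codon 2 AUA (Ile): third position 3-fold.
Codon 3 GGG (Gly): third position 4-fold.
Codon 4 AAA (Lys): third position 2-fold.
Codon 5 CGA (Arg): third position 4-fold.
Codon 6 GUA (Val): third position 4-fold.
Four-fold degenerate third positions: 3.

3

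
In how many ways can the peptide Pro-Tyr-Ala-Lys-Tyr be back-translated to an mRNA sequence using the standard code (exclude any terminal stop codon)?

Pro: 4 codons.
Tyr: 2 codons.
Ala: 4 codons.
Lys: 2 codons.
Tyr: 2 codons.
4 × 2 × 4 × 2 × 2 = 128.

128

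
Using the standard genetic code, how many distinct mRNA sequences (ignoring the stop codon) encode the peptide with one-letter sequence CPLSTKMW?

Cys: 2 codons.
Pro: 4 codons.
Leu: 6 codons.
Ser: 6 codons.
Thr: 4 codons.
Lys: 2 codons.
Met: 1 codon.
Trp: 1 codon.
2 × 4 × 6 × 6 × 4 × 2 × 1 × 1 = 2304.

2304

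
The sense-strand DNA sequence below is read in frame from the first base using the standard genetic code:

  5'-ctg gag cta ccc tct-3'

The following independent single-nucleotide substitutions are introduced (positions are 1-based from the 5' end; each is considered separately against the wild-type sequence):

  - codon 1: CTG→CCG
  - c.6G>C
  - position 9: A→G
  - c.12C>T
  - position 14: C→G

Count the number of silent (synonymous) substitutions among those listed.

2

Codon 1: CTG (Leu) → CCG (Pro) — missense.
Codon 2: GAG (Glu) → GAC (Asp) — missense.
Codon 3: CTA (Leu) → CTG (Leu) — synonymous.
Codon 4: CCC (Pro) → CCT (Pro) — synonymous.
Codon 5: TCT (Ser) → TGT (Cys) — missense.
Synonymous: 2 of 5.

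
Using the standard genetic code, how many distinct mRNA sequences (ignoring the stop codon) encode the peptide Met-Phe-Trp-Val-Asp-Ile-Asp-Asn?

Met: 1 codon.
Phe: 2 codons.
Trp: 1 codon.
Val: 4 codons.
Asp: 2 codons.
Ile: 3 codons.
Asp: 2 codons.
Asn: 2 codons.
1 × 2 × 1 × 4 × 2 × 3 × 2 × 2 = 192.

192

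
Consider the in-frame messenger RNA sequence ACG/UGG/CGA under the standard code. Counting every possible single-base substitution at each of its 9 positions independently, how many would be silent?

7

Codon 1 (ACG, Thr): 3 synonymous substitutions.
Codon 2 (UGG, Trp): 0 synonymous substitutions.
Codon 3 (CGA, Arg): 4 synonymous substitutions.
Total: 3 + 0 + 4 = 7.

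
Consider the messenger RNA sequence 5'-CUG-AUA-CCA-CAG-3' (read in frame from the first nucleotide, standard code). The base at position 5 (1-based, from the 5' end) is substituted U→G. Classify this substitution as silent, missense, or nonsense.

missense

Position 5 falls in codon 2: AUA → Ile.
After the substitution the codon is AGA → Arg.
Ile ≠ Arg, so this is a missense mutation.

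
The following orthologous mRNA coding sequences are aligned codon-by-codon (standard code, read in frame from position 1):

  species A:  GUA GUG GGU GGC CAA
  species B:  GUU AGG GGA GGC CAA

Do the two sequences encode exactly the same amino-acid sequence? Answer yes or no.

Codon 1: GUA Val / GUU Val — synonymous.
Codon 2: GUG Val / AGG Arg — nonsynonymous.
Codon 3: GGU Gly / GGA Gly — synonymous.
Codon 4: GGC Gly / GGC Gly — identical.
Codon 5: CAA Gln / CAA Gln — identical.
Nonsynonymous differences: 1 → different protein.

no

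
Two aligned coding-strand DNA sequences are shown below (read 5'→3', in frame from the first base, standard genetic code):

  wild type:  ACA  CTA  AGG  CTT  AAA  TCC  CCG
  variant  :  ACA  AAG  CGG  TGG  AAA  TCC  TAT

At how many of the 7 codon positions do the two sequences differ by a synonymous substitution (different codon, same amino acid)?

Codon 1: ACA Thr / ACA Thr — identical.
Codon 2: CTA Leu / AAG Lys — nonsynonymous.
Codon 3: AGG Arg / CGG Arg — synonymous.
Codon 4: CTT Leu / TGG Trp — nonsynonymous.
Codon 5: AAA Lys / AAA Lys — identical.
Codon 6: TCC Ser / TCC Ser — identical.
Codon 7: CCG Pro / TAT Tyr — nonsynonymous.
Synonymous differences: 1.

1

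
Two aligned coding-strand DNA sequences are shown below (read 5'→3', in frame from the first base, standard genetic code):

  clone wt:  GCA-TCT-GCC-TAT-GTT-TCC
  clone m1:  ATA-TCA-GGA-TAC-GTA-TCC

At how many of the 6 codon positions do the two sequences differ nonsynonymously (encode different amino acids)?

Codon 1: GCA Ala / ATA Ile — nonsynonymous.
Codon 2: TCT Ser / TCA Ser — synonymous.
Codon 3: GCC Ala / GGA Gly — nonsynonymous.
Codon 4: TAT Tyr / TAC Tyr — synonymous.
Codon 5: GTT Val / GTA Val — synonymous.
Codon 6: TCC Ser / TCC Ser — identical.
Nonsynonymous differences: 2.

2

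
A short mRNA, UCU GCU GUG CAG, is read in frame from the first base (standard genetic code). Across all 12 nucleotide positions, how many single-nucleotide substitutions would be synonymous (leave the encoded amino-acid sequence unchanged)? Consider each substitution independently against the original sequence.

10

Codon 1 (UCU, Ser): 3 synonymous substitutions.
Codon 2 (GCU, Ala): 3 synonymous substitutions.
Codon 3 (GUG, Val): 3 synonymous substitutions.
Codon 4 (CAG, Gln): 1 synonymous substitution.
Total: 3 + 3 + 3 + 1 = 10.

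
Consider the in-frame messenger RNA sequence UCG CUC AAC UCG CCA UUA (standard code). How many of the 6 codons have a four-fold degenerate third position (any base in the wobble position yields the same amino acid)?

4

Codon 1 UCG (Ser): third position 4-fold.
Codon 2 CUC (Leu): third position 4-fold.
Codon 3 AAC (Asn): third position 2-fold.
Codon 4 UCG (Ser): third position 4-fold.
Codon 5 CCA (Pro): third position 4-fold.
Codon 6 UUA (Leu): third position 2-fold.
Four-fold degenerate third positions: 4.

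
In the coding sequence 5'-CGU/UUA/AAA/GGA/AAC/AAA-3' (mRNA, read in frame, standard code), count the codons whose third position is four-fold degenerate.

Codon 1 CGU (Arg): third position 4-fold.
Codon 2 UUA (Leu): third position 2-fold.
Codon 3 AAA (Lys): third position 2-fold.
Codon 4 GGA (Gly): third position 4-fold.
Codon 5 AAC (Asn): third position 2-fold.
Codon 6 AAA (Lys): third position 2-fold.
Four-fold degenerate third positions: 2.

2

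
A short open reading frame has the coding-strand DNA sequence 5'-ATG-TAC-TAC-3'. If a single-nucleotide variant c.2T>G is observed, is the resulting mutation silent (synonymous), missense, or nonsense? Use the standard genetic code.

missense

Position 2 falls in codon 1: ATG → Met.
After the substitution the codon is AGG → Arg.
Met ≠ Arg, so this is a missense mutation.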